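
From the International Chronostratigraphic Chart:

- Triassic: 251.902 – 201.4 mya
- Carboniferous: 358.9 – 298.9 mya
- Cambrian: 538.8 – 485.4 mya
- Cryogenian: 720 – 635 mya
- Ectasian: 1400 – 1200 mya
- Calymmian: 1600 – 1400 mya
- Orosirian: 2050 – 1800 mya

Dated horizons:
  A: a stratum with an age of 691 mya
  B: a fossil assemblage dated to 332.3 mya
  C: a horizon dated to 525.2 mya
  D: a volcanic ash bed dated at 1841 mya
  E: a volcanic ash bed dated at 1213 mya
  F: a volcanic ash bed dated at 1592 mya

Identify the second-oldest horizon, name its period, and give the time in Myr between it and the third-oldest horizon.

F, in the Calymmian; 379 million years to E

Sorted oldest-first by Ma: D (1841), F (1592), E (1213), A (691), C (525.2), B (332.3).
The second oldest is F at 1592 Ma, which lies in 1600–1400 Ma: the Calymmian.
The third oldest is E at 1213 Ma; separation = |1592 − 1213| = 379 Myr.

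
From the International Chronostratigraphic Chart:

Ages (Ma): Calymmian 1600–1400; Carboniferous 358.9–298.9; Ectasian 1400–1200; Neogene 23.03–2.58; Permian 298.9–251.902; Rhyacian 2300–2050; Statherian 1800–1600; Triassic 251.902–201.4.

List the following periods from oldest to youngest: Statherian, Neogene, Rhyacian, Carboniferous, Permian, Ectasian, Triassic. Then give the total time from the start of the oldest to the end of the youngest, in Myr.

Rhyacian → Statherian → Ectasian → Carboniferous → Permian → Triassic → Neogene; total span 2297.42 Myr

Start ages (Ma): Rhyacian 2300, Statherian 1800, Ectasian 1400, Carboniferous 358.9, Permian 298.9, Triassic 251.902, Neogene 23.03.
Ordered oldest to youngest: Rhyacian, Statherian, Ectasian, Carboniferous, Permian, Triassic, Neogene.
Span = 2300 − 2.58 = 2297.42 Myr.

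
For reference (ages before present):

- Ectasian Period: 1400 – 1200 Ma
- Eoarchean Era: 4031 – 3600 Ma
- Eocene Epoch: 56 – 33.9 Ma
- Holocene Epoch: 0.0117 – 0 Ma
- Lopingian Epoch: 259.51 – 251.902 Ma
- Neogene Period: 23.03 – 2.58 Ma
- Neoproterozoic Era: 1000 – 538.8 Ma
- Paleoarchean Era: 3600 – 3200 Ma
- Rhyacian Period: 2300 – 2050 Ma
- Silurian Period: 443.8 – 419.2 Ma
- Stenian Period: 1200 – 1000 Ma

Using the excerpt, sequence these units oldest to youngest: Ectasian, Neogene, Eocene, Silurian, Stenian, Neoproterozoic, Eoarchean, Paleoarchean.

Sorting by start age (descending Ma, since larger Ma = older): Eoarchean start 4031, Paleoarchean start 3600, Ectasian start 1400, Stenian start 1200, Neoproterozoic start 1000, Silurian start 443.8, Eocene start 56, Neogene start 23.03.

Eoarchean → Paleoarchean → Ectasian → Stenian → Neoproterozoic → Silurian → Eocene → Neogene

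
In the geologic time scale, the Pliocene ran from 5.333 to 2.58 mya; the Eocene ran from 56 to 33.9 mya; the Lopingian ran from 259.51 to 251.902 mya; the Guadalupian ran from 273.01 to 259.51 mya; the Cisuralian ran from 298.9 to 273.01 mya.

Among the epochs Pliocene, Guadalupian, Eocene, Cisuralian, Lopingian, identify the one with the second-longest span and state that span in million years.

Durations: Pliocene 2.753; Guadalupian 13.5; Eocene 22.1; Cisuralian 25.89; Lopingian 7.608 Myr.
Sorted longest-first: Cisuralian (25.89), Eocene (22.1), Guadalupian (13.5), Lopingian (7.608), Pliocene (2.753).
The second longest is Eocene at 22.1 Myr.

Eocene, 22.1 million years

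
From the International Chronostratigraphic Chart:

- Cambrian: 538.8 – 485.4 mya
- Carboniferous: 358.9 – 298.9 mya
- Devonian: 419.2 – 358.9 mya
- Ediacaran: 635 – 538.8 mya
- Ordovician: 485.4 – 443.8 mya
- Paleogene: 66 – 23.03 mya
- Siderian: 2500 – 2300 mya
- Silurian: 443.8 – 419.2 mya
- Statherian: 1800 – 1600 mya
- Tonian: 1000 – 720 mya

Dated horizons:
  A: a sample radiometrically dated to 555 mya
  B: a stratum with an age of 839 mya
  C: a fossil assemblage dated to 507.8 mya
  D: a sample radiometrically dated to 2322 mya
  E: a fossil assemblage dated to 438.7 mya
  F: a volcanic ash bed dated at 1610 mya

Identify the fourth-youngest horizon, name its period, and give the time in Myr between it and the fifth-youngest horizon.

B, in the Tonian; 771 million years to F

Sorted youngest-first by Ma: E (438.7), C (507.8), A (555), B (839), F (1610), D (2322).
The fourth youngest is B at 839 Ma, which lies in 1000–720 Ma: the Tonian.
The fifth youngest is F at 1610 Ma; separation = |839 − 1610| = 771 Myr.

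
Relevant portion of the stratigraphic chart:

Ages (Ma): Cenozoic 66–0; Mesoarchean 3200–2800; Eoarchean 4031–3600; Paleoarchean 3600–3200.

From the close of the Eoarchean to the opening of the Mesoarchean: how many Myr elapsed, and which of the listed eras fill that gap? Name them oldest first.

400 million years; Paleoarchean

End of Eoarchean = 3600 Ma; start of Mesoarchean = 3200 Ma.
Gap = 3600 − 3200 = 400 Myr.
Eras wholly inside 3600–3200 Ma: Paleoarchean (3600–3200).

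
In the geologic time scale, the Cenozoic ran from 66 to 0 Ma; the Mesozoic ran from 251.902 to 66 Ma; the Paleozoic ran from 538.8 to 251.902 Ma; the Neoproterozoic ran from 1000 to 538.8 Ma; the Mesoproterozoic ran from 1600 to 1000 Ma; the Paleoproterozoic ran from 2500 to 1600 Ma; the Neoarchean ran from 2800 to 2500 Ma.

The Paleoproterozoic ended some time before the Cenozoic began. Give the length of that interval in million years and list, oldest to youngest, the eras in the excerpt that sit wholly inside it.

End of Paleoproterozoic = 1600 Ma; start of Cenozoic = 66 Ma.
Gap = 1600 − 66 = 1534 Myr.
Eras wholly inside 1600–66 Ma: Mesoproterozoic (1600–1000), Neoproterozoic (1000–538.8), Paleozoic (538.8–251.902), Mesozoic (251.902–66).

1534 million years; Mesoproterozoic, Neoproterozoic, Paleozoic, Mesozoic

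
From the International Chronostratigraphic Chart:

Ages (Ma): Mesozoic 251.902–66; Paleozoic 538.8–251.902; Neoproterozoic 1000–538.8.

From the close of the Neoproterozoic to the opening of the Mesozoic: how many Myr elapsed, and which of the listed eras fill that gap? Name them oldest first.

End of Neoproterozoic = 538.8 Ma; start of Mesozoic = 251.902 Ma.
Gap = 538.8 − 251.902 = 286.898 Myr.
Eras wholly inside 538.8–251.902 Ma: Paleozoic (538.8–251.902).

286.898 million years; Paleozoic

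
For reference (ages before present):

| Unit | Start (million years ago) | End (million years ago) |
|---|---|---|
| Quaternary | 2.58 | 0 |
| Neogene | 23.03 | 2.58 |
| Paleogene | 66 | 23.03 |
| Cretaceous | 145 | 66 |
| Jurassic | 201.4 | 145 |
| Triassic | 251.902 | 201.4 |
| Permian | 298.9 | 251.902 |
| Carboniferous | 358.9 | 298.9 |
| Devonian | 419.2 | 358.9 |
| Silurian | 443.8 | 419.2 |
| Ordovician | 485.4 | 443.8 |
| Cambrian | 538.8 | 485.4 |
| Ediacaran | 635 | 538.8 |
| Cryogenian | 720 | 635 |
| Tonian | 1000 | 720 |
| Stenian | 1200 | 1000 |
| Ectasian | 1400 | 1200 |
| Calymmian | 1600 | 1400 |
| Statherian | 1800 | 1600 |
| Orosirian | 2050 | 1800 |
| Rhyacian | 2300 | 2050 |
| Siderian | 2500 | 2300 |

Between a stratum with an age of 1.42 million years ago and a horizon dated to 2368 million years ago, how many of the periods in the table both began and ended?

20

2368 Ma sits inside the Siderian (2500–2300) and 1.42 Ma inside the Quaternary (2.58–0); neither of those is wholly between the two dates.
The listed periods lying completely between them are Rhyacian, Orosirian, Statherian, Calymmian, Ectasian, Stenian, Tonian, Cryogenian, Ediacaran, Cambrian, Ordovician, Silurian, Devonian, Carboniferous, Permian, Triassic, Jurassic, Cretaceous, Paleogene, Neogene — 20 in all.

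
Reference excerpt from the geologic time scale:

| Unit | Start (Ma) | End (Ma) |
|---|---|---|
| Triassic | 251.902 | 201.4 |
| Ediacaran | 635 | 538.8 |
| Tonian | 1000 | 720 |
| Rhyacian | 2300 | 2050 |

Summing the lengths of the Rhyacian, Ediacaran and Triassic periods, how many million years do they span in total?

Each duration: Rhyacian = 250; Ediacaran = 96.2; Triassic = 50.502.
Sum: 250 + 96.2 + 50.502 = 396.702 Myr.

396.702 million years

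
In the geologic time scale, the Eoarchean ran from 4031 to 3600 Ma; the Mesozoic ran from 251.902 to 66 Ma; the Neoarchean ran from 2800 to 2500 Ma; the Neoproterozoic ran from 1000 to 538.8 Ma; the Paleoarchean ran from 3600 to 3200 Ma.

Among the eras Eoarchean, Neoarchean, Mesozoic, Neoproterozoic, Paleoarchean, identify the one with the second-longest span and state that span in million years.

Eoarchean, 431 million years

Durations: Eoarchean 431; Neoarchean 300; Mesozoic 185.902; Neoproterozoic 461.2; Paleoarchean 400 Myr.
Sorted longest-first: Neoproterozoic (461.2), Eoarchean (431), Paleoarchean (400), Neoarchean (300), Mesozoic (185.902).
The second longest is Eoarchean at 431 Myr.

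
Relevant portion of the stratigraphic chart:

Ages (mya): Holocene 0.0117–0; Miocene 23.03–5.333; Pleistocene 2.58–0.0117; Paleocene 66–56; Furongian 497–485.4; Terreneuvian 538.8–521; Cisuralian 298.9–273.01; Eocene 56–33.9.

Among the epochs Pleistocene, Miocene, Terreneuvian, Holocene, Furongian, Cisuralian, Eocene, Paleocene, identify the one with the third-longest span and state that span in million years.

Terreneuvian, 17.8 million years

Durations: Pleistocene 2.5683; Miocene 17.697; Terreneuvian 17.8; Holocene 0.0117; Furongian 11.6; Cisuralian 25.89; Eocene 22.1; Paleocene 10 Myr.
Sorted longest-first: Cisuralian (25.89), Eocene (22.1), Terreneuvian (17.8), Miocene (17.697), Furongian (11.6), Paleocene (10), Pleistocene (2.5683), Holocene (0.0117).
The third longest is Terreneuvian at 17.8 Myr.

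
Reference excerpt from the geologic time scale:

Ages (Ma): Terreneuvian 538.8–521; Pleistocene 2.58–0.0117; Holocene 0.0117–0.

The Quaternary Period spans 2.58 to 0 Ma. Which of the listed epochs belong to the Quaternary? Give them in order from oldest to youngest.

Pleistocene, Holocene

Epochs with both bounds inside 2.58–0 Ma: Pleistocene (2.58–0.0117), Holocene (0.0117–0).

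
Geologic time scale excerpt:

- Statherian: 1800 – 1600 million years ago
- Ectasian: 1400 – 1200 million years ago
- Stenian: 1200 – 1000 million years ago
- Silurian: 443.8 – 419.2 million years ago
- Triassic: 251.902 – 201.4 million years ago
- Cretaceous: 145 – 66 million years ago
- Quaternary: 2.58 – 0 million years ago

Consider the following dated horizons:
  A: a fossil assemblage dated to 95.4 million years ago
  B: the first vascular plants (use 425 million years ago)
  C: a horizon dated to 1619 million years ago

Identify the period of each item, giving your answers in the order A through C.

Match each age against the start–end ranges in the excerpt: A = 95.4 Ma → Cretaceous (145–66); B = 425 Ma → Silurian (443.8–419.2); C = 1619 Ma → Statherian (1800–1600).

A — Cretaceous; B — Silurian; C — Statherian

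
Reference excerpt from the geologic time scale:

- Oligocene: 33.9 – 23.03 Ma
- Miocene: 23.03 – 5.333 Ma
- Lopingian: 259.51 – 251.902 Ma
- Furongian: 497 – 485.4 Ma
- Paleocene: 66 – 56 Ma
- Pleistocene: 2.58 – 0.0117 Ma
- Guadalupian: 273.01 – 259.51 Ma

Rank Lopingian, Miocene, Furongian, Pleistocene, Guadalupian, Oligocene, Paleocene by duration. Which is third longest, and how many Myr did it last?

Furongian, 11.6 million years

Start − end for each: Lopingian 259.51 − 251.902 = 7.608; Miocene 23.03 − 5.333 = 17.697; Furongian 497 − 485.4 = 11.6; Pleistocene 2.58 − 0.0117 = 2.5683; Guadalupian 273.01 − 259.51 = 13.5; Oligocene 33.9 − 23.03 = 10.87; Paleocene 66 − 56 = 10.
Ranking these from longest: Miocene > Guadalupian > Furongian > Oligocene > Paleocene > Lopingian > Pleistocene.
Position 3 in that ranking is Furongian, which lasted 11.6 Myr.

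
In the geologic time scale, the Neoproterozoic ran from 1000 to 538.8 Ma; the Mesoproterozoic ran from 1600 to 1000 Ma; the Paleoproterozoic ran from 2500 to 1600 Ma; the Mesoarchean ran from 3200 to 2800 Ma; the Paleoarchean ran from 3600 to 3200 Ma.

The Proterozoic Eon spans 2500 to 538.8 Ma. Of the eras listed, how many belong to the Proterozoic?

Eras inside 2500–538.8 Ma: Paleoproterozoic, Mesoproterozoic, Neoproterozoic — 3 in total.

3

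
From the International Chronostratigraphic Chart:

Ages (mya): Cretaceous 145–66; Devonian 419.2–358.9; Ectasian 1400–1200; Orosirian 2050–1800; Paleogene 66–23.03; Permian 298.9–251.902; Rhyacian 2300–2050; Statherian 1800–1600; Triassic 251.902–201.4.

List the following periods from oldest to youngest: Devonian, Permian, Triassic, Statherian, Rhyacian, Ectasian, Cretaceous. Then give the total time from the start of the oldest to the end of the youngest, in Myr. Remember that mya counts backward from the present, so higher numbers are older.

Rhyacian, Statherian, Ectasian, Devonian, Permian, Triassic, Cretaceous; total span 2234 Myr

From the excerpt: Devonian 419.2–358.9; Permian 298.9–251.902; Triassic 251.902–201.4; Statherian 1800–1600; Rhyacian 2300–2050; Ectasian 1400–1200; Cretaceous 145–66 (Ma).
Larger Ma is earlier, so the oldest is Rhyacian and the youngest is Cretaceous; oldest to youngest: Rhyacian, Statherian, Ectasian, Devonian, Permian, Triassic, Cretaceous.
Oldest start 2300 minus youngest end 66 gives 2234 Myr overall.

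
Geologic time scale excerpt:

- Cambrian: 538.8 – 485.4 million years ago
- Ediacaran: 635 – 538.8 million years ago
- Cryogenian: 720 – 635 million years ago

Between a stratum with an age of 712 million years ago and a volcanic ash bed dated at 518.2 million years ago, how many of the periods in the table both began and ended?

1

The older date is 712 Ma and the younger is 518.2 Ma.
Periods with start < 712 and end > 518.2 Ma: Ediacaran (635–538.8).
That is 1 complete period.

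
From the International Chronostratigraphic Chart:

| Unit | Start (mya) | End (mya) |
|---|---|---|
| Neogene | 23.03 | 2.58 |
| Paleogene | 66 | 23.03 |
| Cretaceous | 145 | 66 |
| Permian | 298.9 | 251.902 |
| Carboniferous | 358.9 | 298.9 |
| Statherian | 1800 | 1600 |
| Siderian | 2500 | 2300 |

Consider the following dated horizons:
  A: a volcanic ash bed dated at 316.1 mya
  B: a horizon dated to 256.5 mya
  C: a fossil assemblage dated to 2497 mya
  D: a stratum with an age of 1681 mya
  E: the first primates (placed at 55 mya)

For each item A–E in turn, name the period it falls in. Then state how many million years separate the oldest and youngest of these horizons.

A: 316.1 Ma lies in 358.9–298.9 Ma, so Carboniferous.
B: 256.5 Ma lies in 298.9–251.902 Ma, so Permian.
C: 2497 Ma lies in 2500–2300 Ma, so Siderian.
D: 1681 Ma lies in 1800–1600 Ma, so Statherian.
E: 55 Ma lies in 66–23.03 Ma, so Paleogene.
Oldest = 2497 Ma, youngest = 55 Ma → span 2442 Myr.

A — Carboniferous; B — Permian; C — Siderian; D — Statherian; E — Paleogene; span 2442 million years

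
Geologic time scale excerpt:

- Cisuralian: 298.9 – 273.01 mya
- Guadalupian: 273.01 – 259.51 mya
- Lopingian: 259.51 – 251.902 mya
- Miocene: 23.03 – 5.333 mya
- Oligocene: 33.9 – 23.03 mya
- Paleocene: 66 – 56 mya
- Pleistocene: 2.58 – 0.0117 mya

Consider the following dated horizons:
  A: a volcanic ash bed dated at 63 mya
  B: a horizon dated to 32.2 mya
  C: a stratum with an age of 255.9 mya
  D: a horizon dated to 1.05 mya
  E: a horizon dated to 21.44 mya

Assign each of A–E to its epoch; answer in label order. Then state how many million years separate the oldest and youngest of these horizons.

A — Paleocene; B — Oligocene; C — Lopingian; D — Pleistocene; E — Miocene; span 254.85 million years

A: 63 Ma lies in 66–56 Ma, so Paleocene.
B: 32.2 Ma lies in 33.9–23.03 Ma, so Oligocene.
C: 255.9 Ma lies in 259.51–251.902 Ma, so Lopingian.
D: 1.05 Ma lies in 2.58–0.0117 Ma, so Pleistocene.
E: 21.44 Ma lies in 23.03–5.333 Ma, so Miocene.
Oldest = 255.9 Ma, youngest = 1.05 Ma → span 254.85 Myr.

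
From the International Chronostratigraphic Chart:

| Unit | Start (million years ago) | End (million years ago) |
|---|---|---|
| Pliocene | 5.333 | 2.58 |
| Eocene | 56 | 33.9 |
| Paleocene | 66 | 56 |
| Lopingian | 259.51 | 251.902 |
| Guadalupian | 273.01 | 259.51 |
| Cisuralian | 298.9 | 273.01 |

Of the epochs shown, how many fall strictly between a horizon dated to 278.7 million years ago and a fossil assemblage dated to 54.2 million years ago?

3

The older date is 278.7 Ma and the younger is 54.2 Ma.
Epochs with start < 278.7 and end > 54.2 Ma: Guadalupian (273.01–259.51), Lopingian (259.51–251.902), Paleocene (66–56).
That is 3 complete epochs.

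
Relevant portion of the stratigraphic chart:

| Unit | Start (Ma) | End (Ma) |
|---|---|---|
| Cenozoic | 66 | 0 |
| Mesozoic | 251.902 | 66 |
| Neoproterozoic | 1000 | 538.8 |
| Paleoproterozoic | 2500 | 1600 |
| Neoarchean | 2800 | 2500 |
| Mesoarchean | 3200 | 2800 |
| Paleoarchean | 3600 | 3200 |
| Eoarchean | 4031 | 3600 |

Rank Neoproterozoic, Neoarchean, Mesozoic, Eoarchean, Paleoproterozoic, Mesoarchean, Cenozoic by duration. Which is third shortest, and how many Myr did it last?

Neoarchean, 300 million years

Durations: Neoproterozoic 461.2; Neoarchean 300; Mesozoic 185.902; Eoarchean 431; Paleoproterozoic 900; Mesoarchean 400; Cenozoic 66 Myr.
Sorted shortest-first: Cenozoic (66), Mesozoic (185.902), Neoarchean (300), Mesoarchean (400), Eoarchean (431), Neoproterozoic (461.2), Paleoproterozoic (900).
The third shortest is Neoarchean at 300 Myr.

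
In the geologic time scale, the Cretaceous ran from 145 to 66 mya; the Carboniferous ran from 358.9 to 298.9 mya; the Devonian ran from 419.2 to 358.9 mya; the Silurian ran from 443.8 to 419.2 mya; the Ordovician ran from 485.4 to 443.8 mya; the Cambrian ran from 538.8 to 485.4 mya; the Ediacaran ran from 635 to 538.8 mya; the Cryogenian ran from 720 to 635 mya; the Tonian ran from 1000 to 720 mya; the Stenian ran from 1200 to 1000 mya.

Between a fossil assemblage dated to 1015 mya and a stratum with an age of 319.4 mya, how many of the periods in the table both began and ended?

The older date is 1015 Ma and the younger is 319.4 Ma.
Periods with start < 1015 and end > 319.4 Ma: Tonian (1000–720), Cryogenian (720–635), Ediacaran (635–538.8), Cambrian (538.8–485.4), Ordovician (485.4–443.8), Silurian (443.8–419.2), Devonian (419.2–358.9).
That is 7 complete periods.

7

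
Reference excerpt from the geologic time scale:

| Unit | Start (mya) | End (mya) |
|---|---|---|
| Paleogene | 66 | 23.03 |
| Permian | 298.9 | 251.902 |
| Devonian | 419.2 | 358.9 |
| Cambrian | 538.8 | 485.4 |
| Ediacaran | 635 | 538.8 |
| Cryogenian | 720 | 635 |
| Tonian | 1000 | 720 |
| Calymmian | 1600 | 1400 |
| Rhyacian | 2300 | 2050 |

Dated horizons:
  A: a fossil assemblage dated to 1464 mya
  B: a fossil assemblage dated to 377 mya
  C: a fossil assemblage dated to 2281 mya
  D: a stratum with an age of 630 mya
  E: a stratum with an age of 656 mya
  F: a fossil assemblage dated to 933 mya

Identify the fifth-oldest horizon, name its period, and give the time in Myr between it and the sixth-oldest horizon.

Sorted oldest-first by Ma: C (2281), A (1464), F (933), E (656), D (630), B (377).
The fifth oldest is D at 630 Ma, which lies in 635–538.8 Ma: the Ediacaran.
The sixth oldest is B at 377 Ma; separation = |630 − 377| = 253 Myr.

D, in the Ediacaran; 253 million years to B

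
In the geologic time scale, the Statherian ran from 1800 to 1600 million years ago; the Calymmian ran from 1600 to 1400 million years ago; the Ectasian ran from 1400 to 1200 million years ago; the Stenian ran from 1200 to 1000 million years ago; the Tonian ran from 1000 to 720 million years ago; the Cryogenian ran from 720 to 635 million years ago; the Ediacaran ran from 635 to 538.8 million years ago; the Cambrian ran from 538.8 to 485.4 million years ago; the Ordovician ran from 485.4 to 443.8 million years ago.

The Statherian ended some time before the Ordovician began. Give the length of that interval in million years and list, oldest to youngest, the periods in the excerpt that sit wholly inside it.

End of Statherian = 1600 Ma; start of Ordovician = 485.4 Ma.
Gap = 1600 − 485.4 = 1114.6 Myr.
Periods wholly inside 1600–485.4 Ma: Calymmian (1600–1400), Ectasian (1400–1200), Stenian (1200–1000), Tonian (1000–720), Cryogenian (720–635), Ediacaran (635–538.8), Cambrian (538.8–485.4).

1114.6 million years; Calymmian, Ectasian, Stenian, Tonian, Cryogenian, Ediacaran, Cambrian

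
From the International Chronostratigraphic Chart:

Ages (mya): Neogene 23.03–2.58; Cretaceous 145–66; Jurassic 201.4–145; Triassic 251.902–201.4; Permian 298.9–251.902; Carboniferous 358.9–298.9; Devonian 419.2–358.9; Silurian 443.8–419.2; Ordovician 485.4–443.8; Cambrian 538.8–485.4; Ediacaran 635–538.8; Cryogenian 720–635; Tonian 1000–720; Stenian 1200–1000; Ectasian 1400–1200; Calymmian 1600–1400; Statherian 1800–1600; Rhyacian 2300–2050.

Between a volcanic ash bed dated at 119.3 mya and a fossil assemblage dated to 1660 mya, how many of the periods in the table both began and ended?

1660 Ma sits inside the Statherian (1800–1600) and 119.3 Ma inside the Cretaceous (145–66); neither of those is wholly between the two dates.
The listed periods lying completely between them are Calymmian, Ectasian, Stenian, Tonian, Cryogenian, Ediacaran, Cambrian, Ordovician, Silurian, Devonian, Carboniferous, Permian, Triassic, Jurassic — 14 in all.

14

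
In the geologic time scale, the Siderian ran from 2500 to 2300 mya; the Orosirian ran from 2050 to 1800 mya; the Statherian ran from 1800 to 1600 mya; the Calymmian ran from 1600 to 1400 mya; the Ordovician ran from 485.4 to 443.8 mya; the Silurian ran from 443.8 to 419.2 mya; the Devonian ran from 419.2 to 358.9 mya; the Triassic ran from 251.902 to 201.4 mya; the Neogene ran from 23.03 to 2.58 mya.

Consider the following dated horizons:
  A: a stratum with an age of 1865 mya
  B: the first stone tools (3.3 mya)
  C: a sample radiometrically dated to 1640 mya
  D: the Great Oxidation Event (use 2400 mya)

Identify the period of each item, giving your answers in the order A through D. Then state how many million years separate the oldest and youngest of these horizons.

Match each age against the start–end ranges in the excerpt: A = 1865 Ma → Orosirian (2050–1800); B = 3.3 Ma → Neogene (23.03–2.58); C = 1640 Ma → Statherian (1800–1600); D = 2400 Ma → Siderian (2500–2300).
The largest age is 2400 Ma and the smallest is 3.3 Ma; their difference is 2396.7 Myr.

A — Orosirian; B — Neogene; C — Statherian; D — Siderian; span 2396.7 million years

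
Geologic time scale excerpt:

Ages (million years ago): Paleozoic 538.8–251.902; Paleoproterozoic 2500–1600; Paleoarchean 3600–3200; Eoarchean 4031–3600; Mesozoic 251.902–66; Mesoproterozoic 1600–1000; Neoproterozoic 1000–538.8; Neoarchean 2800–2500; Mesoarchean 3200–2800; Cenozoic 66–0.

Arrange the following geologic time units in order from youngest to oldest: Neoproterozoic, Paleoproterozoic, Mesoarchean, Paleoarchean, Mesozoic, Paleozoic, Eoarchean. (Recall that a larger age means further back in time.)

Mesozoic, Paleozoic, Neoproterozoic, Paleoproterozoic, Mesoarchean, Paleoarchean, Eoarchean

The oldest of these is Eoarchean (starts 4031 Ma) and the youngest is Mesozoic (ends 66 Ma).
In between, by decreasing start age: Paleoarchean (3600), Mesoarchean (3200), Paleoproterozoic (2500), Neoproterozoic (1000), Paleozoic (538.8).
Listing youngest first means reversing that sequence.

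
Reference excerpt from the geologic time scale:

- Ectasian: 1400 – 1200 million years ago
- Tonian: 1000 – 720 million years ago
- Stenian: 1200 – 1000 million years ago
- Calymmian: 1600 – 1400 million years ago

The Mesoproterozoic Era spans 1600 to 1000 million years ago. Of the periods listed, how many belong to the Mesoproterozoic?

3

Periods inside 1600–1000 Ma: Calymmian, Ectasian, Stenian — 3 in total.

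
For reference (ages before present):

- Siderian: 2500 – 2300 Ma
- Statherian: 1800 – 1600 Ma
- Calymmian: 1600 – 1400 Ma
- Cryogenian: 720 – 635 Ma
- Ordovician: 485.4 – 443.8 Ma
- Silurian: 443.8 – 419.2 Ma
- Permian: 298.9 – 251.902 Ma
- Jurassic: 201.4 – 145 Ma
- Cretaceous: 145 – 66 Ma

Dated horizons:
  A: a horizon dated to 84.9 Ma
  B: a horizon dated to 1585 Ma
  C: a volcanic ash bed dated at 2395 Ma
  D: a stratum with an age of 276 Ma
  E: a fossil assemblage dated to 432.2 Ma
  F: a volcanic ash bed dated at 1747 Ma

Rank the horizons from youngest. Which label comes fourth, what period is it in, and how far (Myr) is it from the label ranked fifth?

B, in the Calymmian; 162 million years to F

Sorted youngest-first by Ma: A (84.9), D (276), E (432.2), B (1585), F (1747), C (2395).
The fourth youngest is B at 1585 Ma, which lies in 1600–1400 Ma: the Calymmian.
The fifth youngest is F at 1747 Ma; separation = |1585 − 1747| = 162 Myr.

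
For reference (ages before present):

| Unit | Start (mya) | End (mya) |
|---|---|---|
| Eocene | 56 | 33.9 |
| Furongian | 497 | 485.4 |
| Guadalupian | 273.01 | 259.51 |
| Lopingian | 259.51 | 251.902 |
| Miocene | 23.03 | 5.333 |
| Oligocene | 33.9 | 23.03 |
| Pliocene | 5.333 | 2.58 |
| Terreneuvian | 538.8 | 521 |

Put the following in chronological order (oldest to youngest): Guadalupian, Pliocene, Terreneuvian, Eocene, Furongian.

Terreneuvian → Furongian → Guadalupian → Eocene → Pliocene

Sorting by start age (descending Ma, since larger Ma = older): Terreneuvian began 538.8, Furongian began 497, Guadalupian began 273.01, Eocene began 56, Pliocene began 5.333.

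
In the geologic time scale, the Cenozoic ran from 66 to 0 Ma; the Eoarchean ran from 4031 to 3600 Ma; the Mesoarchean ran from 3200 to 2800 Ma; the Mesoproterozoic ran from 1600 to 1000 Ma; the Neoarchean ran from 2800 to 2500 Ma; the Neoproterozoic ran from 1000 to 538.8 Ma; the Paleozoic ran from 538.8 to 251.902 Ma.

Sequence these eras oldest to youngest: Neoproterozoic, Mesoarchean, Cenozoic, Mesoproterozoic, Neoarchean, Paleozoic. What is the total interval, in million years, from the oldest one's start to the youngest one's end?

Start ages (Ma): Mesoarchean 3200, Neoarchean 2800, Mesoproterozoic 1600, Neoproterozoic 1000, Paleozoic 538.8, Cenozoic 66.
Ordered oldest to youngest: Mesoarchean, Neoarchean, Mesoproterozoic, Neoproterozoic, Paleozoic, Cenozoic.
Span = 3200 − 0 = 3200 Myr.

Mesoarchean → Neoarchean → Mesoproterozoic → Neoproterozoic → Paleozoic → Cenozoic; total span 3200 Myr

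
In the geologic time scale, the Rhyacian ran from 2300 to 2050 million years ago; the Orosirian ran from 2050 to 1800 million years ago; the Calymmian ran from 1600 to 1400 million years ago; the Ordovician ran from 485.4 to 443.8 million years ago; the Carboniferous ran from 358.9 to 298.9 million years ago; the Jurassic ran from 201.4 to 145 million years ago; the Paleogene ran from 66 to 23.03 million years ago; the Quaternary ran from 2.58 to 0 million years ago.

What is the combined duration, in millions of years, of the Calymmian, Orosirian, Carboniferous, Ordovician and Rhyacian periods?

801.6 million years

Duration is start − end for each: (1600 − 1400) + (2050 − 1800) + (358.9 − 298.9) + (485.4 − 443.8) + (2300 − 2050).
That is 200 + 250 + 60 + 41.6 + 250, which totals 801.6 million years.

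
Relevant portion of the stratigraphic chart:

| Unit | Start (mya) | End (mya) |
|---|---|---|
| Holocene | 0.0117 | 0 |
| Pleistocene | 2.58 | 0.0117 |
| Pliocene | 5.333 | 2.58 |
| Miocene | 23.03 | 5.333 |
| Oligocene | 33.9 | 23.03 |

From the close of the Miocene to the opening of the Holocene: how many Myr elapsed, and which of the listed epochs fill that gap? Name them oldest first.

5.3213 million years; Pliocene, Pleistocene

The Miocene closes at 5.333 Ma and the Holocene opens at 0.0117 Ma, so the interval is 5.333 − 0.0117 = 5.3213 Myr.
An epoch fits inside if it starts at or after 5.333 Ma and ends at or before 0.0117 Ma; oldest first that gives Pliocene, Pleistocene.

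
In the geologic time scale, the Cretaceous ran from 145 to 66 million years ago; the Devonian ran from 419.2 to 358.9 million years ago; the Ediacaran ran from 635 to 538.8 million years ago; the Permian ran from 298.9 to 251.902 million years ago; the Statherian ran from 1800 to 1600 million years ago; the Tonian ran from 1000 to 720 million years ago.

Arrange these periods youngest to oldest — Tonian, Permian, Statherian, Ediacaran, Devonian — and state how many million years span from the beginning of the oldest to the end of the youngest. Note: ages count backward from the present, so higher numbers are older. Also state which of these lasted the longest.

From the excerpt: Tonian 1000–720; Permian 298.9–251.902; Statherian 1800–1600; Ediacaran 635–538.8; Devonian 419.2–358.9 (Ma).
Larger Ma is earlier, so the oldest is Statherian and the youngest is Permian; youngest to oldest: Permian, Devonian, Ediacaran, Tonian, Statherian.
Oldest start 1800 minus youngest end 251.902 gives 1548.098 Myr overall.
Individual lengths (start − end): Tonian 280; Ediacaran 96.2; Devonian 60.3; Statherian 200; Permian 46.998. The largest is Tonian at 280 Myr.

Permian → Devonian → Ediacaran → Tonian → Statherian; total span 1548.098 Myr; longest is Tonian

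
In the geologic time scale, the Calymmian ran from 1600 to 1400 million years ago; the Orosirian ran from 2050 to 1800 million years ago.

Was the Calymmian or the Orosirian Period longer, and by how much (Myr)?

Calymmian: 1600 − 1400 = 200 Myr.
Orosirian: 2050 − 1800 = 250 Myr.
Difference: 250 − 200 = 50 Myr, so the Orosirian was longer.

Orosirian, by 50 million years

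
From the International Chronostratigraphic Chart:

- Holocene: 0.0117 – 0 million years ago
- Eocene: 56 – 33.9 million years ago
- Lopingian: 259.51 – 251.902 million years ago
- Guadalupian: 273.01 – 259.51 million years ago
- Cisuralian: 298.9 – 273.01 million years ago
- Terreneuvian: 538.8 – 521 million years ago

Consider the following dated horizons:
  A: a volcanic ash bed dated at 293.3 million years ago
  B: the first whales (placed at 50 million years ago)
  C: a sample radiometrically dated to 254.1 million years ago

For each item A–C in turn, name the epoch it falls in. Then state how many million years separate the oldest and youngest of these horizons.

A — Cisuralian; B — Eocene; C — Lopingian; span 243.3 million years

A: 293.3 Ma lies in 298.9–273.01 Ma, so Cisuralian.
B: 50 Ma lies in 56–33.9 Ma, so Eocene.
C: 254.1 Ma lies in 259.51–251.902 Ma, so Lopingian.
Oldest = 293.3 Ma, youngest = 50 Ma → span 243.3 Myr.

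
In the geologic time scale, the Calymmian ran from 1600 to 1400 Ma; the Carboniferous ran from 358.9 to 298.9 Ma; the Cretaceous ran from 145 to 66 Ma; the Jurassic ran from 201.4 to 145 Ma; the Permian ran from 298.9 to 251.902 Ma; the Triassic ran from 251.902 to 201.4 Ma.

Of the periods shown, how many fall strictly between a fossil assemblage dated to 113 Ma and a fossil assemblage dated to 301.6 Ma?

301.6 Ma sits inside the Carboniferous (358.9–298.9) and 113 Ma inside the Cretaceous (145–66); neither of those is wholly between the two dates.
The listed periods lying completely between them are Permian, Triassic, Jurassic — 3 in all.

3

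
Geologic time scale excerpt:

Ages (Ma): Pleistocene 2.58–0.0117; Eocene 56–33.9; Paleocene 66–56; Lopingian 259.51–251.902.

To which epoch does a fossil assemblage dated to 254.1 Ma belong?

Lopingian

254.1 Ma lies between 259.51 and 251.902 Ma, so it falls in the Lopingian.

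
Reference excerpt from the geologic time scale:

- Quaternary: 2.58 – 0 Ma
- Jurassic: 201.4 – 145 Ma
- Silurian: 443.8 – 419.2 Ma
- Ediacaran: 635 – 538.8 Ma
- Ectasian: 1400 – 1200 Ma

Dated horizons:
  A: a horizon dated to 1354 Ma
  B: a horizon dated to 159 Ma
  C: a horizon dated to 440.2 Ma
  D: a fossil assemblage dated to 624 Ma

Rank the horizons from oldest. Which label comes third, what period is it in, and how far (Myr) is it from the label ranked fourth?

Larger Ma means older, so oldest first: A 1354 > D 624 > C 440.2 > B 159.
Counting 3 along gives C (440.2 Ma); the excerpt puts that inside the Silurian, 443.8–419.2 Ma.
Next in line is B (159 Ma), and 440.2 − 159 = 281.2 Myr.

C, in the Silurian; 281.2 million years to B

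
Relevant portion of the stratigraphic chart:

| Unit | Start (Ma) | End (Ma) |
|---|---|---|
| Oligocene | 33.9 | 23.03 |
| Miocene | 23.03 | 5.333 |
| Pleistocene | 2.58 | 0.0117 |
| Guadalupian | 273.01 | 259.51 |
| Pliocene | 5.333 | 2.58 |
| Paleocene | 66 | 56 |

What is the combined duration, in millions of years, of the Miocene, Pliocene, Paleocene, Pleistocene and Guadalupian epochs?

Duration is start − end for each: (23.03 − 5.333) + (5.333 − 2.58) + (66 − 56) + (2.58 − 0.0117) + (273.01 − 259.51).
That is 17.697 + 2.753 + 10 + 2.5683 + 13.5, which totals 46.5183 million years.

46.5183 million years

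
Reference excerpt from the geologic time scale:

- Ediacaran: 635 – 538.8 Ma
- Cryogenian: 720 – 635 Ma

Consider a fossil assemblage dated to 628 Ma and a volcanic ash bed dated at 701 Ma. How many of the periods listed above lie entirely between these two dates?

Checking each listed span, none has both start < 701 Ma and end > 628 Ma — every period straddles one of the two dates or lies outside them — so the count is 0.

0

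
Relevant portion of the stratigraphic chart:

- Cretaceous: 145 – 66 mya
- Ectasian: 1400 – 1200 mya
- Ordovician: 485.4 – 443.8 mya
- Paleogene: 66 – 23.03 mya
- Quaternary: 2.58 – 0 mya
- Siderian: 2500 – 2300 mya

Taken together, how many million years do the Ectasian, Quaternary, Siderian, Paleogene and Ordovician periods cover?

487.15 million years

Each duration: Ectasian = 200; Quaternary = 2.58; Siderian = 200; Paleogene = 42.97; Ordovician = 41.6.
Sum: 200 + 2.58 + 200 + 42.97 + 41.6 = 487.15 Myr.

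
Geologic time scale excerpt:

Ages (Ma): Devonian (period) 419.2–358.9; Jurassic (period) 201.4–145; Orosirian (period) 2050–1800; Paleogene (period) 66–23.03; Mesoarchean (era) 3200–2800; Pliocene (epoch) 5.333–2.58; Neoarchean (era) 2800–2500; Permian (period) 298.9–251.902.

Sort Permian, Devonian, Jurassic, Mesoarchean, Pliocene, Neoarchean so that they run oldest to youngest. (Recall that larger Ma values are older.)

Mesoarchean, Neoarchean, Devonian, Permian, Jurassic, Pliocene

Sorting by start age (descending Ma, since larger Ma = older): Mesoarchean start 3200, Neoarchean start 2800, Devonian start 419.2, Permian start 298.9, Jurassic start 201.4, Pliocene start 5.333.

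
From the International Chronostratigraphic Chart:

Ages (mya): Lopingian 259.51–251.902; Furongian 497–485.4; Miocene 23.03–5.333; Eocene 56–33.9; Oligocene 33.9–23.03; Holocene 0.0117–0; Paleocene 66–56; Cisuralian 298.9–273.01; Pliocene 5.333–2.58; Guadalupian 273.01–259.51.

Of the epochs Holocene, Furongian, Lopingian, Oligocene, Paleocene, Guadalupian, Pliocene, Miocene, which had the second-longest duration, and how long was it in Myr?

Start − end for each: Holocene 0.0117 − 0 = 0.0117; Furongian 497 − 485.4 = 11.6; Lopingian 259.51 − 251.902 = 7.608; Oligocene 33.9 − 23.03 = 10.87; Paleocene 66 − 56 = 10; Guadalupian 273.01 − 259.51 = 13.5; Pliocene 5.333 − 2.58 = 2.753; Miocene 23.03 − 5.333 = 17.697.
Ranking these from longest: Miocene > Guadalupian > Furongian > Oligocene > Paleocene > Lopingian > Pliocene > Holocene.
Position 2 in that ranking is Guadalupian, which lasted 13.5 Myr.

Guadalupian, 13.5 million years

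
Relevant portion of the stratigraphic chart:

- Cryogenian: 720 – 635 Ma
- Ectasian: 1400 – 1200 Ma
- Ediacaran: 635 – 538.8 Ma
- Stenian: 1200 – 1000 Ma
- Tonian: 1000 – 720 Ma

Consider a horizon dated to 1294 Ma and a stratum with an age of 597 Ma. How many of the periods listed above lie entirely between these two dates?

3

The older date is 1294 Ma and the younger is 597 Ma.
Periods with start < 1294 and end > 597 Ma: Stenian (1200–1000), Tonian (1000–720), Cryogenian (720–635).
That is 3 complete periods.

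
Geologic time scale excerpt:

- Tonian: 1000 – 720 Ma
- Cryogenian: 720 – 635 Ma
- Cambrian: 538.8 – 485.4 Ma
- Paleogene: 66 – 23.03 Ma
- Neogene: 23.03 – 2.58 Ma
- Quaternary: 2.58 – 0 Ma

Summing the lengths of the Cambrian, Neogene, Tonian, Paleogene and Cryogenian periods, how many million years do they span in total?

481.82 million years

Duration is start − end for each: (538.8 − 485.4) + (23.03 − 2.58) + (1000 − 720) + (66 − 23.03) + (720 − 635).
That is 53.4 + 20.45 + 280 + 42.97 + 85, which totals 481.82 million years.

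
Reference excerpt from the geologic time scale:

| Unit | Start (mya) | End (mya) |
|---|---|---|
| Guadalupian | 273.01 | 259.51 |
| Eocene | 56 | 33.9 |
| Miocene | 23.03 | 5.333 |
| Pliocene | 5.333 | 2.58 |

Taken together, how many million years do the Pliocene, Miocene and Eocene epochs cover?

Duration is start − end for each: (5.333 − 2.58) + (23.03 − 5.333) + (56 − 33.9).
That is 2.753 + 17.697 + 22.1, which totals 42.55 million years.

42.55 million years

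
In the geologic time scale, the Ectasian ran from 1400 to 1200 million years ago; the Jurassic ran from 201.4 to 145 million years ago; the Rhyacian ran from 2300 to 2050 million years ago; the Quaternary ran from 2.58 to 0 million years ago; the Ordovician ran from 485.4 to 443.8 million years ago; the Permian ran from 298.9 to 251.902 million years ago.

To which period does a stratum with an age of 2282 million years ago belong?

2282 Ma lies between 2300 and 2050 Ma, so it falls in the Rhyacian.

Rhyacian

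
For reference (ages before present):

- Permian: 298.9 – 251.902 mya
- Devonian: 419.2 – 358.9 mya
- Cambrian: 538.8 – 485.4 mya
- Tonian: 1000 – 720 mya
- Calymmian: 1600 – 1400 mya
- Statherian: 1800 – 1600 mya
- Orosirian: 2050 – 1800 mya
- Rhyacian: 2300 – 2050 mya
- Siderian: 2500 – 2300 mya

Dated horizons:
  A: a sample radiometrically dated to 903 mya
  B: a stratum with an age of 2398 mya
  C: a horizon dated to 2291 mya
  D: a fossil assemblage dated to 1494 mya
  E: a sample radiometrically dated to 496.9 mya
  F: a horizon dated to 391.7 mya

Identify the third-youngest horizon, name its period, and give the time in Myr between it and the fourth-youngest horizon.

Sorted youngest-first by Ma: F (391.7), E (496.9), A (903), D (1494), C (2291), B (2398).
The third youngest is A at 903 Ma, which lies in 1000–720 Ma: the Tonian.
The fourth youngest is D at 1494 Ma; separation = |903 − 1494| = 591 Myr.

A, in the Tonian; 591 million years to D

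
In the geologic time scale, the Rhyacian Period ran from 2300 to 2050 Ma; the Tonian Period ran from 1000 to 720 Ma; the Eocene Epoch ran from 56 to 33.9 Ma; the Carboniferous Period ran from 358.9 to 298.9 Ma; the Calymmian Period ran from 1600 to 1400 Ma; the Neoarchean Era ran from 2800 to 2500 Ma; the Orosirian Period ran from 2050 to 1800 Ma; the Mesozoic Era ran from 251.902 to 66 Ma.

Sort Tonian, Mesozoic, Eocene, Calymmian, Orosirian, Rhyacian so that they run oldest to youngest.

Rhyacian → Orosirian → Calymmian → Tonian → Mesozoic → Eocene

The oldest of these is Rhyacian (starts 2300 Ma) and the youngest is Eocene (ends 33.9 Ma).
In between, by decreasing start age: Orosirian (2050), Calymmian (1600), Tonian (1000), Mesozoic (251.902).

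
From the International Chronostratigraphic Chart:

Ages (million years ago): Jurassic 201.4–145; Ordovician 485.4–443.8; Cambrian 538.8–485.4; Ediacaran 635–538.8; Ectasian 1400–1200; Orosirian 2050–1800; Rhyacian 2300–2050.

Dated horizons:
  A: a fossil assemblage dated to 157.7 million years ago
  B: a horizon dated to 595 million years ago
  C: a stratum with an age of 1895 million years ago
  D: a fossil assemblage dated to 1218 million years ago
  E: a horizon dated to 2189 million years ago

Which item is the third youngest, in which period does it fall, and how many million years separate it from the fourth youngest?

Sorted youngest-first by Ma: A (157.7), B (595), D (1218), C (1895), E (2189).
The third youngest is D at 1218 Ma, which lies in 1400–1200 Ma: the Ectasian.
The fourth youngest is C at 1895 Ma; separation = |1218 − 1895| = 677 Myr.

D, in the Ectasian; 677 million years to C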